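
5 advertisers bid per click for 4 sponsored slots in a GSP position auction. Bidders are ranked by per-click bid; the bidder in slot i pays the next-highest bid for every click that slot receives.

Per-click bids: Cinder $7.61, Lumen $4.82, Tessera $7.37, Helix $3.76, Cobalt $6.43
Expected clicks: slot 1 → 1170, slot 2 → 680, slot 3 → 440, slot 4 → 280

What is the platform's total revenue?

Per-click bids in order: $7.61 (Cinder) > $7.37 (Tessera) > $6.43 (Cobalt) > $4.82 (Lumen) > $3.76 (Helix)
Slot 1: Cinder pays $7.37 × 1170 = $8622.90
Slot 2: Tessera pays $6.43 × 680 = $4372.40
Slot 3: Cobalt pays $4.82 × 440 = $2120.80
Slot 4: Lumen pays $3.76 × 280 = $1052.80
Total = $16168.90

Total revenue: $16168.90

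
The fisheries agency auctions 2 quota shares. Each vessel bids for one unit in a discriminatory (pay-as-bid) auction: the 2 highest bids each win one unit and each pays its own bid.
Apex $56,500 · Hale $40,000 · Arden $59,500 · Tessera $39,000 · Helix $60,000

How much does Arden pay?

Bids ranked high→low: 60,000 (Helix), 59,500 (Arden), 56,500 (Apex), 40,000 (Hale), …
Winners (2 units): Helix, Arden.
Arden wins → own bid $59,500.

Arden pays $59,500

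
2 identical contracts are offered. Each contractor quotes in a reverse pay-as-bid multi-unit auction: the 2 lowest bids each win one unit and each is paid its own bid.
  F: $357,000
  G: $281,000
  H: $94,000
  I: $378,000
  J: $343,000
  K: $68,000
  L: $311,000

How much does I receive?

Bids ranked low→high: 68,000 (K), 94,000 (H), 281,000 (G), 311,000 (L), …
Lowest 2: K, H.
I does not win → $0.

I is paid $0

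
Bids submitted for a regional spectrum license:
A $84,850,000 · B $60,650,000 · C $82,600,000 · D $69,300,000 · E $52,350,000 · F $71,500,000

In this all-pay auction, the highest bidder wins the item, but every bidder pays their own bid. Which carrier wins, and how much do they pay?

Bids ranked: 84,850,000 (A) > 82,600,000 (C) > 71,500,000 (F) > 69,300,000 (D) > 60,650,000 (B) > 52,350,000 (E)
A wins with the top bid; all bids are sunk regardless.

A pays $84,850,000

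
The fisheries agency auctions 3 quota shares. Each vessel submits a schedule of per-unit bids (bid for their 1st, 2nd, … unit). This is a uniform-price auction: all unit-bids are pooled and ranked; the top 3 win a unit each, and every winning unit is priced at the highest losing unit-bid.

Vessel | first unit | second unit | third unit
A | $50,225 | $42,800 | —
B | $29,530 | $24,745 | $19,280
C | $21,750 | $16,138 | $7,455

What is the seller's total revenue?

All unit-bids, highest first — top 3: 50,225 (A-1), 42,800 (A-2), 29,530 (B-1)
Highest rejected unit-bid = $24,745.
Allocation: A 2, B 1. Every unit priced at $24,745.
Revenue = 3 × 24,745 = $74,235.

Total revenue: $74,235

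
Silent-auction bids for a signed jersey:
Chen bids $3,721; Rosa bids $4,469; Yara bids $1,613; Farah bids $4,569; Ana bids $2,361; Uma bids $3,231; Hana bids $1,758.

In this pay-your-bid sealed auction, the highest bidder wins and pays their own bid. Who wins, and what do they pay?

Pay-your-bid sealed auction: the highest bidder wins and pays their own bid.
Bids in order: 4,569 (Farah) > 4,469 (Rosa) > 3,721 (Chen) > 3,231 (Uma) > 2,361 (Ana) > 1,758 (Hana) > …
Farah is highest → pays own bid, $4,569.

Farah pays $4,569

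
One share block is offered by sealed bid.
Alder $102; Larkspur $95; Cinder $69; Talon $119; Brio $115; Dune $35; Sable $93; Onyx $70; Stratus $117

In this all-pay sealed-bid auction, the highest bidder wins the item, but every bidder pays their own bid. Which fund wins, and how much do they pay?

Rule: the highest bidder wins the item, but every bidder pays their own bid.
Bids in order: 119 (Talon) > 117 (Stratus) > 115 (Brio) > 102 (Alder) > 95 (Larkspur) > 93 (Sable) > …
Talon is highest and takes the item; every bidder forfeits their bid.

Talon pays $119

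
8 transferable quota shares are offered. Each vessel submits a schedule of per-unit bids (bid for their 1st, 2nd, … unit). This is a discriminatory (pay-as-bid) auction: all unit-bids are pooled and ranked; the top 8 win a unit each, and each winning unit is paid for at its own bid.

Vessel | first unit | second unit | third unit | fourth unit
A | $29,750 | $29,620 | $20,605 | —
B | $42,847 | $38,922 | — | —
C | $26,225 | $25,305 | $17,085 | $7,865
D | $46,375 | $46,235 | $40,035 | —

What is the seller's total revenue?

Total revenue: $300,009

Merging the schedules and taking the best 8: 46,375 (D-1), 46,235 (D-2), 42,847 (B-1), 40,035 (D-3), 38,922 (B-2), 29,750 (A-1), 29,620 (A-2), 26,225 (C-1)
Next rejected bid: $25,305 (not a price — pay-as-bid).
Each winning unit pays its own bid.
Revenue = 46,375 + 46,235 + 42,847 + 40,035 + 38,922 + 29,750 + 29,620 + 26,225 = $300,009.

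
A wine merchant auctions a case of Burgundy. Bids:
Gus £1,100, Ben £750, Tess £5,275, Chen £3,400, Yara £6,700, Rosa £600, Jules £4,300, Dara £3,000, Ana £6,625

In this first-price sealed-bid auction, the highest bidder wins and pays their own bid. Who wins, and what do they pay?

Bids ranked: 6,700 (Yara) > 6,625 (Ana) > 5,275 (Tess) > 4,300 (Jules) > 3,400 (Chen) > 3,000 (Dara) > …
Yara is highest → pays own bid, £6,700.

Yara pays £6,700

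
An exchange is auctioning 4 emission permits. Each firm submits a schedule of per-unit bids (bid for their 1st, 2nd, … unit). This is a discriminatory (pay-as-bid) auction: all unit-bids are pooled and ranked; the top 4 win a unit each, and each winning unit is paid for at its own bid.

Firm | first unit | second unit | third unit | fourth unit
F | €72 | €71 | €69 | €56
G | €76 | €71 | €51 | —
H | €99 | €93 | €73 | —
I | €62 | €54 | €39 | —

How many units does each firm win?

G 1, H 3

All unit-bids, highest first — top 4: 99 (H-1), 93 (H-2), 76 (G-1), 73 (H-3)
Next rejected bid: €72 (not a price — pay-as-bid).
Allocation: G 1, H 3.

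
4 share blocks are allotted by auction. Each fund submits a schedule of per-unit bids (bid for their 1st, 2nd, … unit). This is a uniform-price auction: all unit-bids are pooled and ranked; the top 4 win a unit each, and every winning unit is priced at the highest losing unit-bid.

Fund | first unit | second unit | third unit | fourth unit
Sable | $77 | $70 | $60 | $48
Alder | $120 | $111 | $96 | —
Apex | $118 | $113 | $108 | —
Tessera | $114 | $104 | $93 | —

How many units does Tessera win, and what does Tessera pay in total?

Tessera: 1 unit, pays $111

Pooled unit-bids ranked (top 4): 120 (Alder-1), 118 (Apex-1), 114 (Tessera-1), 113 (Apex-2)
Highest rejected unit-bid = $111.
Tessera wins 1 unit(s) at $111 each.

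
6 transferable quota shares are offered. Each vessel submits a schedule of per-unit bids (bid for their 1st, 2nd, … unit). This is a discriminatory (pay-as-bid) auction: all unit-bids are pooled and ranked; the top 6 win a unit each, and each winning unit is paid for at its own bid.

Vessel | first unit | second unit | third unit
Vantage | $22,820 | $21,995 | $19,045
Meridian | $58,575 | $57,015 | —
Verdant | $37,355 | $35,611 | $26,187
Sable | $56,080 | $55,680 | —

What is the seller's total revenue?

Pooled unit-bids ranked (top 6): 58,575 (Meridian-1), 57,015 (Meridian-2), 56,080 (Sable-1), 55,680 (Sable-2), 37,355 (Verdant-1), 35,611 (Verdant-2)
Next rejected bid: $26,187 (not a price — pay-as-bid).
Each winning unit pays its own bid.
Revenue = 58,575 + 57,015 + 56,080 + 55,680 + 37,355 + 35,611 = $300,316.

Total revenue: $300,316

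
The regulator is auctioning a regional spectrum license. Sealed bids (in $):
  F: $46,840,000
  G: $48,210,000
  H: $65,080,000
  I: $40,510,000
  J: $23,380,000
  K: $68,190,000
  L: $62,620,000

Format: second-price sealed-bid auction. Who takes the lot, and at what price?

K pays $65,080,000

Bids ranked: 68,190,000 (K) > 65,080,000 (H) > 62,620,000 (L) > 48,210,000 (G) > 46,840,000 (F) > 40,510,000 (I) > …
Second-price: K pays H's bid of $65,080,000.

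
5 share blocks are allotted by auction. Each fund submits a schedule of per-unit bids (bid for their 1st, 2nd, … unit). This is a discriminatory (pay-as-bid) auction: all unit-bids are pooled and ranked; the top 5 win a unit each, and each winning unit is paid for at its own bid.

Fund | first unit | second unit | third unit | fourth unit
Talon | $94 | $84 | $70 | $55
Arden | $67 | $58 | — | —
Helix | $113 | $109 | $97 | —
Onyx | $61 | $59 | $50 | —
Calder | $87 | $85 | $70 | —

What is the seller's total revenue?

Total revenue: $500

Merging the schedules and taking the best 5: 113 (Helix-1), 109 (Helix-2), 97 (Helix-3), 94 (Talon-1), 87 (Calder-1)
Next rejected bid: $85 (not a price — pay-as-bid).
Each winning unit pays its own bid.
Revenue = 113 + 109 + 97 + 94 + 87 = $500.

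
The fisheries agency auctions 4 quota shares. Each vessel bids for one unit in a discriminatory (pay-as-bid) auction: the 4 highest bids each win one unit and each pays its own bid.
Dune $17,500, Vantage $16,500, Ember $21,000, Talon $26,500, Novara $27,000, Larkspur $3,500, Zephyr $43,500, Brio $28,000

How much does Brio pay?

Sorting: 43,500 (Zephyr), 28,000 (Brio), 27,000 (Novara), 26,500 (Talon), 21,000 (Ember), 17,500 (Dune), …
Top 4: Zephyr, Brio, Novara, Talon.
Brio wins → own bid $28,000.

Brio pays $28,000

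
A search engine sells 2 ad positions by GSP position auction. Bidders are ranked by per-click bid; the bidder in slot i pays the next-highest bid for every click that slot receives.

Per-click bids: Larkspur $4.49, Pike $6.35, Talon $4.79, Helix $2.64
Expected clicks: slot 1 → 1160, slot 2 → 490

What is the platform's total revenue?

Sorting advertisers: $6.35 (Pike) > $4.79 (Talon) > $4.49 (Larkspur) > …
Slot 1: Pike pays $4.79 × 1160 = $5556.40
Slot 2: Talon pays $4.49 × 490 = $2200.10
Total = $7756.50

Total revenue: $7756.50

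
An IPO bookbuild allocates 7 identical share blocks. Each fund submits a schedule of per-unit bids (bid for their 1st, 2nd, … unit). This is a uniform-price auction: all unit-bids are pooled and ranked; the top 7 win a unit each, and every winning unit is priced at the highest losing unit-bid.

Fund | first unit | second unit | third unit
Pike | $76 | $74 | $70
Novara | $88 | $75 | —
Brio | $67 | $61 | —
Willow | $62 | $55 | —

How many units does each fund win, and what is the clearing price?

Brio 1, Novara 2, Pike 3, Willow 1; clearing price $61

Merging the schedules and taking the best 7: 88 (Novara-1), 76 (Pike-1), 75 (Novara-2), 74 (Pike-2), 70 (Pike-3), 67 (Brio-1), 62 (Willow-1)
First bid not allocated: $61.
Allocation: Brio 1, Novara 2, Pike 3, Willow 1.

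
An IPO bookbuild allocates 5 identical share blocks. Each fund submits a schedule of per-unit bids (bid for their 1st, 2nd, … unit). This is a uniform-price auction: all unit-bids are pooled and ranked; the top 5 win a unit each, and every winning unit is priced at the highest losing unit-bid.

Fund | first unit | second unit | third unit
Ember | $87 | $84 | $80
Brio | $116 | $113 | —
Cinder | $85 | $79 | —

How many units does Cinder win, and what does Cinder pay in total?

Cinder: 1 unit, pays $80

Pooled unit-bids ranked (top 5): 116 (Brio-1), 113 (Brio-2), 87 (Ember-1), 85 (Cinder-1), 84 (Ember-2)
The (k+1)-th unit-bid is $80.
Cinder wins 1 unit(s) at $80 each.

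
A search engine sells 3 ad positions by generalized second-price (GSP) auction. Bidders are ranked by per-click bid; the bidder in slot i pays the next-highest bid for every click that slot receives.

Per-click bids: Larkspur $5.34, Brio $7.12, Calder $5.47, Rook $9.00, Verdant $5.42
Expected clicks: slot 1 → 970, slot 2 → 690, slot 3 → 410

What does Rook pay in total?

Sorting advertisers: $9.00 (Rook) > $7.12 (Brio) > $5.47 (Calder) > $5.42 (Verdant) > …
Rook holds slot 1 → pays next bid $7.12 × 970 clicks = $6906.40.

Rook pays $6906.40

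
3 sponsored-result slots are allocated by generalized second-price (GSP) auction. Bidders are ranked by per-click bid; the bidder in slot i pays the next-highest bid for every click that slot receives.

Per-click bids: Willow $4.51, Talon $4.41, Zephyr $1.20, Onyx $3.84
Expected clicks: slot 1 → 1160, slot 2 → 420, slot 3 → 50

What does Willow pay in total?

Willow pays $5115.60

Ranked by bid: $4.51 (Willow) > $4.41 (Talon) > $3.84 (Onyx) > $1.20 (Zephyr)
Willow holds slot 1 → pays next bid $4.41 × 1160 clicks = $5115.60.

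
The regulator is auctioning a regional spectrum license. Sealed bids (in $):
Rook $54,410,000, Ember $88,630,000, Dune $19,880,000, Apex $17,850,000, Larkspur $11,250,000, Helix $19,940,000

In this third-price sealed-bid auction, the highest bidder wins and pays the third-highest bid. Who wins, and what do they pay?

Third-price sealed-bid auction: the highest bidder wins and pays the third-highest bid.
Bids ranked: 88,630,000 (Ember) > 54,410,000 (Rook) > 19,940,000 (Helix) > 19,880,000 (Dune) > 17,850,000 (Apex) > 11,250,000 (Larkspur)
Ember is highest; pays the third-highest bid, $19,940,000.

Ember pays $19,940,000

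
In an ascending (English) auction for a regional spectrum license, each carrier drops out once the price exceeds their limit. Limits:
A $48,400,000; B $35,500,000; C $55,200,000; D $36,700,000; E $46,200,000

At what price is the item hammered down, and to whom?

C wins at $48,400,000

Rule: the price rises until one bidder remains; the winner pays the price at which the last rival dropped out.
Limits in order: 55,200,000 (C) > 48,400,000 (A) > 46,200,000 (E) > 36,700,000 (D) > 35,500,000 (B)
Once the price passes $48,400,000, only C is left; the hammer falls at A's limit of $48,400,000.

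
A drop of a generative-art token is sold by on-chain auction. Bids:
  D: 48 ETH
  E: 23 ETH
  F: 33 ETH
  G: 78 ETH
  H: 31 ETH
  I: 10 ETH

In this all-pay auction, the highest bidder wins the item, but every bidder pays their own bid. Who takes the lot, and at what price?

Bids in order: 78 (G) > 48 (D) > 33 (F) > 31 (H) > 23 (E) > 10 (I)
G is highest and takes the item; every bidder forfeits their bid.

G pays 78 ETH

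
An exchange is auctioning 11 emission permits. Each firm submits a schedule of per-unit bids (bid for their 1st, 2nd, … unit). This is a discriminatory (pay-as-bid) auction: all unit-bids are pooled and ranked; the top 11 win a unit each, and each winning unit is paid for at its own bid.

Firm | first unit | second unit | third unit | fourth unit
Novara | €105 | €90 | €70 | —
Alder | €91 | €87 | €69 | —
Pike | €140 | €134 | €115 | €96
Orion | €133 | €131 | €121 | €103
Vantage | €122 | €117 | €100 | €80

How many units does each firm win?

Novara 1, Orion 4, Pike 3, Vantage 3

All unit-bids, highest first — top 11: 140 (Pike-1), 134 (Pike-2), 133 (Orion-1), 131 (Orion-2), 122 (Vantage-1), 121 (Orion-3), 117 (Vantage-2), 115 (Pike-3), 105 (Novara-1), 103 (Orion-4), 100 (Vantage-3)
Next rejected bid: €96 (not a price — pay-as-bid).
Allocation: Novara 1, Orion 4, Pike 3, Vantage 3.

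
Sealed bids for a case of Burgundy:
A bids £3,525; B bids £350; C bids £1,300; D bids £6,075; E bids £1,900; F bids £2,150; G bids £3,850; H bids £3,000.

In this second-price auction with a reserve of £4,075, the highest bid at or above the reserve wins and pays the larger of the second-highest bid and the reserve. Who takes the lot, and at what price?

Sorting bids: 6,075 (D) > 3,850 (G) > 3,525 (A) > 3,000 (H) > 2,150 (F) > 1,900 (E) > …
Highest eligible bid: D at £6,075.
Second-highest bid £3,850 is below the reserve £4,075, so the reserve binds → payment £4,075.

D pays £4,075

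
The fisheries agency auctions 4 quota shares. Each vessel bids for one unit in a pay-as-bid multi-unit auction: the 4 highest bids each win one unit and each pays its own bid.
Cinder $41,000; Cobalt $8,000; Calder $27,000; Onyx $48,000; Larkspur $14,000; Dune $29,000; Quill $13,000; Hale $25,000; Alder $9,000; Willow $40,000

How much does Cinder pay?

Bids ranked high→low: 48,000 (Onyx), 41,000 (Cinder), 40,000 (Willow), 29,000 (Dune), 27,000 (Calder), 25,000 (Hale), …
Winners (4 units): Onyx, Cinder, Willow, Dune.
Cinder wins → own bid $41,000.

Cinder pays $41,000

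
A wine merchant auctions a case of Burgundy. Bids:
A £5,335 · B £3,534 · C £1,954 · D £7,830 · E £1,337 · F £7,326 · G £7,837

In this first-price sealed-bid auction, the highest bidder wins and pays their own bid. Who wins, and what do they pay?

Bids in order: 7,837 (G) > 7,830 (D) > 7,326 (F) > 5,335 (A) > 3,534 (B) > 1,954 (C) > …
G is highest → pays own bid, £7,837.

G pays £7,837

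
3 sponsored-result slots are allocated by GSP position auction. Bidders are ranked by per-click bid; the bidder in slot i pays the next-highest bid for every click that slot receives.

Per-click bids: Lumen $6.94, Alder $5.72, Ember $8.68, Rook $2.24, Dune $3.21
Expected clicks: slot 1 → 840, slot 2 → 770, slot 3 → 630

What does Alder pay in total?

Alder pays $2022.30

Ranked by bid: $8.68 (Ember) > $6.94 (Lumen) > $5.72 (Alder) > $3.21 (Dune) > …
Alder holds slot 3 → pays next bid $3.21 × 630 clicks = $2022.30.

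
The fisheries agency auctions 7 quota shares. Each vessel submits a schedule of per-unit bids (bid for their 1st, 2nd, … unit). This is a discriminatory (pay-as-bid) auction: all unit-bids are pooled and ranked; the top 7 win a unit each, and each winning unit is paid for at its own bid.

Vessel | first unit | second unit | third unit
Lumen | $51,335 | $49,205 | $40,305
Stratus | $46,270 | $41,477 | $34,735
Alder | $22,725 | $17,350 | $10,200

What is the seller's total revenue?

Total revenue: $286,052

All unit-bids, highest first — top 7: 51,335 (Lumen-1), 49,205 (Lumen-2), 46,270 (Stratus-1), 41,477 (Stratus-2), 40,305 (Lumen-3), 34,735 (Stratus-3), 22,725 (Alder-1)
Next rejected bid: $17,350 (not a price — pay-as-bid).
Each winning unit pays its own bid.
Revenue = 51,335 + 49,205 + 46,270 + 41,477 + 40,305 + 34,735 + 22,725 = $286,052.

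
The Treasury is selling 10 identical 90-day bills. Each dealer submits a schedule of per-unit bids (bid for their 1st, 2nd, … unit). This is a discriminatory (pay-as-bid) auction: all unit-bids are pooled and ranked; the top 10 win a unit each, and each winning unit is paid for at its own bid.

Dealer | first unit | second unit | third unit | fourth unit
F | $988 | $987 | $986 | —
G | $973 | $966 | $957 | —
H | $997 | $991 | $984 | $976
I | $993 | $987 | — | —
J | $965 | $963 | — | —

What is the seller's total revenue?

Total revenue: $9,862

Merging the schedules and taking the best 10: 997 (H-1), 993 (I-1), 991 (H-2), 988 (F-1), 987 (F-2), 987 (I-2), 986 (F-3), 984 (H-3), 976 (H-4), 973 (G-1)
Next rejected bid: $966 (not a price — pay-as-bid).
Each winning unit pays its own bid.
Revenue = 997 + 993 + 991 + 988 + 987 + 987 + 986 + 984 + 976 + 973 = $9,862.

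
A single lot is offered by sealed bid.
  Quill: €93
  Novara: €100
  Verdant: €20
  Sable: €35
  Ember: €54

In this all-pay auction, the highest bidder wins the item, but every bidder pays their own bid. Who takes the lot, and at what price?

Rule: the highest bidder wins the item, but every bidder pays their own bid.
Bids ranked: 100 (Novara) > 93 (Quill) > 54 (Ember) > 35 (Sable) > 20 (Verdant)
Novara is highest and takes the item; every bidder forfeits their bid.

Novara pays €100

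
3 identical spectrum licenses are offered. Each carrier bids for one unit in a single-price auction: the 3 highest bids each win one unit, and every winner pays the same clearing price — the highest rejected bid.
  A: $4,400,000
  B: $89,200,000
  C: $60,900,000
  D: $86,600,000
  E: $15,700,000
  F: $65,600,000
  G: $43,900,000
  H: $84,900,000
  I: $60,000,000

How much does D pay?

Ordering the bids: 89,200,000 (B), 86,600,000 (D), 84,900,000 (H), 65,600,000 (F), 60,900,000 (C), …
Winners (3 units): B, D, H.
Highest unsuccessful bid: $65,600,000 → clearing price.
D wins → pays $65,600,000.

D pays $65,600,000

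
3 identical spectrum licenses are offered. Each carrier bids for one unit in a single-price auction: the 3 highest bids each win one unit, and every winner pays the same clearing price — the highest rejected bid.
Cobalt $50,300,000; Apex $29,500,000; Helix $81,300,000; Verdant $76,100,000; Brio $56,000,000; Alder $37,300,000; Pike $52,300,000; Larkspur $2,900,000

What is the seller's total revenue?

Total revenue: $156,900,000

Sorting: 81,300,000 (Helix), 76,100,000 (Verdant), 56,000,000 (Brio), 52,300,000 (Pike), 50,300,000 (Cobalt), …
Winners (3 units): Helix, Verdant, Brio.
Highest unsuccessful bid: $52,300,000 → clearing price.
Total revenue = 3 × $52,300,000 = $156,900,000.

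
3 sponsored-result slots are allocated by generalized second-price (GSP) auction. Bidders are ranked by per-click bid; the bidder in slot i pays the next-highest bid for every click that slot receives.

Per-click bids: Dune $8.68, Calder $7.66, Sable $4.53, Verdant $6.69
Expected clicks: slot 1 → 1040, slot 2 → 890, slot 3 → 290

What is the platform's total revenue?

Total revenue: $15234.20

Sorting advertisers: $8.68 (Dune) > $7.66 (Calder) > $6.69 (Verdant) > $4.53 (Sable)
Slot 1: Dune pays $7.66 × 1040 = $7966.40
Slot 2: Calder pays $6.69 × 890 = $5954.10
Slot 3: Verdant pays $4.53 × 290 = $1313.70
Total = $15234.20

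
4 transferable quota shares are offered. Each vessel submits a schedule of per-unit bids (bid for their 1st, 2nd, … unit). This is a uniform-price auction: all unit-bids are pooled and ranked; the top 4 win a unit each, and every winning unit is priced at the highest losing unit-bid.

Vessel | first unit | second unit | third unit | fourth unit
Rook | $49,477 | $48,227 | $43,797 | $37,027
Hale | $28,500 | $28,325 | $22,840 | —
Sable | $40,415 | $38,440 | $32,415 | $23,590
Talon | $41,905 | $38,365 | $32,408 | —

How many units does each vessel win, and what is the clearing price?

All unit-bids, highest first — top 4: 49,477 (Rook-1), 48,227 (Rook-2), 43,797 (Rook-3), 41,905 (Talon-1)
The (k+1)-th unit-bid is $40,415.
Allocation: Rook 3, Talon 1.

Rook 3, Talon 1; clearing price $40,415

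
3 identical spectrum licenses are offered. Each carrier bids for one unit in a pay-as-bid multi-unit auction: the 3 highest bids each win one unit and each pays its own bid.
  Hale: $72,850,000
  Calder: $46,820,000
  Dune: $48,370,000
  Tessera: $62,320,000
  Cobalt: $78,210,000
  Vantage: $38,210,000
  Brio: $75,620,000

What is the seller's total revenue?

Ordering the bids: 78,210,000 (Cobalt), 75,620,000 (Brio), 72,850,000 (Hale), 62,320,000 (Tessera), 48,370,000 (Dune), …
Top 3: Cobalt, Brio, Hale.
Total revenue = 78,210,000 + 75,620,000 + 72,850,000 = $226,680,000.

Total revenue: $226,680,000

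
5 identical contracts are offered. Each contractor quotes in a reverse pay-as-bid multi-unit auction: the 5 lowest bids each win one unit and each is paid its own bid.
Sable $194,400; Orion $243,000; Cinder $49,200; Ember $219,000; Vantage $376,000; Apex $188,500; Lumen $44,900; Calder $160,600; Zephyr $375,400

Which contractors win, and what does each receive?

Ordering the bids: 44,900 (Lumen), 49,200 (Cinder), 160,600 (Calder), 188,500 (Apex), 194,400 (Sable), 219,000 (Ember), 243,000 (Orion), …
Lowest 5: Lumen, Cinder, Calder, Apex, Sable.
Each winner is paid its own bid: Lumen $44,900, Cinder $49,200, Calder $160,600, Apex $188,500, Sable $194,400.

Lumen $44,900, Cinder $49,200, Calder $160,600, Apex $188,500, Sable $194,400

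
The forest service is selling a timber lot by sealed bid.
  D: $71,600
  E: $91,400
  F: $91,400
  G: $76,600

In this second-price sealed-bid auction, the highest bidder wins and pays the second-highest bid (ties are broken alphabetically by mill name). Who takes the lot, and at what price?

E pays $91,400

Second-price sealed-bid auction: the highest bidder wins and pays the second-highest bid.
Sorting bids: 91,400 (E) > 91,400 (F) > 76,600 (G) > 71,600 (D)
Tie at $91,400 → E wins by tie-break.
E wins with the highest bid; price is set by the runner-up at $91,400.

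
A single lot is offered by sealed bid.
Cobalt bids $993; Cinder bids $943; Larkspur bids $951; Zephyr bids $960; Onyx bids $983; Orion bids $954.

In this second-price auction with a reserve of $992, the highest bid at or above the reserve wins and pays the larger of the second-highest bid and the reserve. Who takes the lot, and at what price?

Bids ranked: 993 (Cobalt) > 983 (Onyx) > 960 (Zephyr) > 954 (Orion) > 951 (Larkspur) > 943 (Cinder)
Cobalt has the top bid at or above the reserve ($993).
max(second-highest $983, reserve $992) = $992.

Cobalt pays $992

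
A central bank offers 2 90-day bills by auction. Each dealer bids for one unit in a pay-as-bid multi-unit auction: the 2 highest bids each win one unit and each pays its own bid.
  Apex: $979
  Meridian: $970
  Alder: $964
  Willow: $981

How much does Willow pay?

Willow pays $981

Sorting: 981 (Willow), 979 (Apex), 970 (Meridian), 964 (Alder)
Top 2: Willow, Apex.
Willow wins → own bid $981.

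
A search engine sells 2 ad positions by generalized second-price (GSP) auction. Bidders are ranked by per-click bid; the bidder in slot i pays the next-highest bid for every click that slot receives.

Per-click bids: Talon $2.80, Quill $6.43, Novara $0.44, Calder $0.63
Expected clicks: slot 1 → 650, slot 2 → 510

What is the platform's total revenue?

Total revenue: $2141.30

Per-click bids in order: $6.43 (Quill) > $2.80 (Talon) > $0.63 (Calder) > …
Slot 1: Quill pays $2.80 × 650 = $1820.00
Slot 2: Talon pays $0.63 × 510 = $321.30
Total = $2141.30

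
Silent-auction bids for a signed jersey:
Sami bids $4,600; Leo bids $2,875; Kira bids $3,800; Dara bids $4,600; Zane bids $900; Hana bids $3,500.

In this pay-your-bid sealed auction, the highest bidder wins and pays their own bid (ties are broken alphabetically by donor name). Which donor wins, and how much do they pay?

Dara pays $4,600

Bids ranked: 4,600 (Dara) > 4,600 (Sami) > 3,800 (Kira) > 3,500 (Hana) > 2,875 (Leo) > 900 (Zane)
Tie at $4,600 → Dara wins by tie-break.
Dara is highest → pays own bid, $4,600.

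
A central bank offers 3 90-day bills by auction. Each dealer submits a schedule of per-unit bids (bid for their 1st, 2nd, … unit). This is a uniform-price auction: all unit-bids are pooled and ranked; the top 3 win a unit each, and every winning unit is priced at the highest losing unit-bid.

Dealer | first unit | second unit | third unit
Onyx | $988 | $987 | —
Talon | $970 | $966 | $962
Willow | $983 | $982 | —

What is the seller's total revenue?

Total revenue: $2,946

Merging the schedules and taking the best 3: 988 (Onyx-1), 987 (Onyx-2), 983 (Willow-1)
Highest rejected unit-bid = $982.
Allocation: Onyx 2, Willow 1. Every unit priced at $982.
Revenue = 3 × 982 = $2,946.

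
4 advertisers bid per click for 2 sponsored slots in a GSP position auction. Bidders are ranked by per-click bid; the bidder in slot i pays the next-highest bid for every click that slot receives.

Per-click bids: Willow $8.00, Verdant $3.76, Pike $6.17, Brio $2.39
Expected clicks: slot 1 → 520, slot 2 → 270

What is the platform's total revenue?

Total revenue: $4223.60

Ranked by bid: $8.00 (Willow) > $6.17 (Pike) > $3.76 (Verdant) > …
Slot 1: Willow pays $6.17 × 520 = $3208.40
Slot 2: Pike pays $3.76 × 270 = $1015.20
Total = $4223.60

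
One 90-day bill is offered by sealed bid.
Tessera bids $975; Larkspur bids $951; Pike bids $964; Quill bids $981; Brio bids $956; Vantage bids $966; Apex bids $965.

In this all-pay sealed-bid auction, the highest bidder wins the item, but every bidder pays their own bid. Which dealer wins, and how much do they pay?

Bids ranked: 981 (Quill) > 975 (Tessera) > 966 (Vantage) > 965 (Apex) > 964 (Pike) > 956 (Brio) > …
Quill is highest and takes the item; every bidder forfeits their bid.

Quill pays $981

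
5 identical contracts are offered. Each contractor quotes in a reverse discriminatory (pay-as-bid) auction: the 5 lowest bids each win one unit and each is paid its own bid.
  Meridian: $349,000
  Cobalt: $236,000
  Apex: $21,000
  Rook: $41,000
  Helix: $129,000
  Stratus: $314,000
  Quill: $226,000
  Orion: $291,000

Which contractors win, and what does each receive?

Ordering the bids: 21,000 (Apex), 41,000 (Rook), 129,000 (Helix), 226,000 (Quill), 236,000 (Cobalt), 291,000 (Orion), 314,000 (Stratus), …
Lowest 5: Apex, Rook, Helix, Quill, Cobalt.
Each winner is paid its own bid: Apex $21,000, Rook $41,000, Helix $129,000, Quill $226,000, Cobalt $236,000.

Apex $21,000, Rook $41,000, Helix $129,000, Quill $226,000, Cobalt $236,000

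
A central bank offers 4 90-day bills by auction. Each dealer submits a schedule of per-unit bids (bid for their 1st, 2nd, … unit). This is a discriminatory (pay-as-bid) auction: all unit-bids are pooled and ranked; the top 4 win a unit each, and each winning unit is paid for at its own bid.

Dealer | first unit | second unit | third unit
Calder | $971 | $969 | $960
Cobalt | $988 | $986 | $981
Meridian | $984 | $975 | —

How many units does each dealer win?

Cobalt 3, Meridian 1

All unit-bids, highest first — top 4: 988 (Cobalt-1), 986 (Cobalt-2), 984 (Meridian-1), 981 (Cobalt-3)
Next rejected bid: $975 (not a price — pay-as-bid).
Allocation: Cobalt 3, Meridian 1.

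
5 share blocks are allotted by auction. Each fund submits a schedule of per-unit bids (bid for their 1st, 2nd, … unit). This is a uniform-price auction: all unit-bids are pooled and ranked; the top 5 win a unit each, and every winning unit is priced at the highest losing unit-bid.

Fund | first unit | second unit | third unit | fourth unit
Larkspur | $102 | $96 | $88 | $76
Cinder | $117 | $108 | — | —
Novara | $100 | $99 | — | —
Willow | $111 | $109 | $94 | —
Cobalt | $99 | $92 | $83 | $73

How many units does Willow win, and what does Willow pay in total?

Willow: 2 units, pays $200

All unit-bids, highest first — top 5: 117 (Cinder-1), 111 (Willow-1), 109 (Willow-2), 108 (Cinder-2), 102 (Larkspur-1)
First bid not allocated: $100.
Willow wins 2 unit(s) at $100 each.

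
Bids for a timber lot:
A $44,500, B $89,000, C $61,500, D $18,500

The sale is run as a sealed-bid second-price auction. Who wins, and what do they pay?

B pays $61,500

Bids ranked: 89,000 (B) > 61,500 (C) > 44,500 (A) > 18,500 (D)
Second-price: B pays C's bid of $61,500.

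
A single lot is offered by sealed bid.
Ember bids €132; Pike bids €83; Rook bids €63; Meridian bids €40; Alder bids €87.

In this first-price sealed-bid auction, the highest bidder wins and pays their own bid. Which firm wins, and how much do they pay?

Ember pays €132

Rule: the highest bidder wins and pays their own bid.
Bids ranked: 132 (Ember) > 87 (Alder) > 83 (Pike) > 63 (Rook) > 40 (Meridian)
First-price: Ember pays what they bid, €132.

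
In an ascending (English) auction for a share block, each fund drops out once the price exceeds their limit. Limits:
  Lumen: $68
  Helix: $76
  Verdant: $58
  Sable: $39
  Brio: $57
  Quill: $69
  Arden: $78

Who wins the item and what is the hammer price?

Rule: the price rises until one bidder remains; the winner pays the price at which the last rival dropped out.
Limits ranked: 78 (Arden) > 76 (Helix) > 69 (Quill) > 68 (Lumen) > 58 (Verdant) > 57 (Brio) > …
Once the price passes $76, only Arden is left; the hammer falls at Helix's limit of $76.

Arden wins at $76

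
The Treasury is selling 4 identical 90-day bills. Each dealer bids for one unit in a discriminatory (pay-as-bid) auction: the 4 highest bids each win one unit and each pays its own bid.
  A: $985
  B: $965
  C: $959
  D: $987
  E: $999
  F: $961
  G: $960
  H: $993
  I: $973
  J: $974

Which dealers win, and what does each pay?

Sorting: 999 (E), 993 (H), 987 (D), 985 (A), 974 (J), 973 (I), …
Top 4: E, H, D, A.
Each winner pays its own bid: E $999, H $993, D $987, A $985.

E $999, H $993, D $987, A $985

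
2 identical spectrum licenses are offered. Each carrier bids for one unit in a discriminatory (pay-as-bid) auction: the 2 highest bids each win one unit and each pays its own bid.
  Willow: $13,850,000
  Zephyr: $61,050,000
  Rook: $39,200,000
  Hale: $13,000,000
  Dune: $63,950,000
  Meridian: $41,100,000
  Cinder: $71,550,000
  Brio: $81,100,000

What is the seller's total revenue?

Total revenue: $152,650,000

Ordering the bids: 81,100,000 (Brio), 71,550,000 (Cinder), 63,950,000 (Dune), 61,050,000 (Zephyr), …
The 2 highest are Brio, Cinder.
Total revenue = 81,100,000 + 71,550,000 = $152,650,000.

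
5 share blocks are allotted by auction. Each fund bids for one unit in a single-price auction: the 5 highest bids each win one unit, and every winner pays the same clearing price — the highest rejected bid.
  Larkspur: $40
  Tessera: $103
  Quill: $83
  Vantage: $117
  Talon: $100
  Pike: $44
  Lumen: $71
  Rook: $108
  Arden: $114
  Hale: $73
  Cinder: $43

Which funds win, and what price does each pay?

Vantage, Arden, Rook, Tessera, Talon; each pays $83

Ordering the bids: 117 (Vantage), 114 (Arden), 108 (Rook), 103 (Tessera), 100 (Talon), 83 (Quill), 73 (Hale), …
The 5 highest are Vantage, Arden, Rook, Tessera, Talon.
Highest unsuccessful bid: $83 → clearing price.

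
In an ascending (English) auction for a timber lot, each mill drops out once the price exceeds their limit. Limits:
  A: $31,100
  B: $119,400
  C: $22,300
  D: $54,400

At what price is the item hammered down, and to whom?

Rule: the price rises until one bidder remains; the winner pays the price at which the last rival dropped out.
Sorting limits: 119,400 (B) > 54,400 (D) > 31,100 (A) > 22,300 (C)
Once the price passes $54,400, only B is left; the hammer falls at D's limit of $54,400.

B wins at $54,400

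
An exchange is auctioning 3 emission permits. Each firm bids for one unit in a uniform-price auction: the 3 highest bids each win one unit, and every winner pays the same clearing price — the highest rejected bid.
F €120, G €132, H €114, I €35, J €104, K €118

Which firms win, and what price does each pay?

Sorting: 132 (G), 120 (F), 118 (K), 114 (H), 104 (J), …
Winners (3 units): G, F, K.
Highest unsuccessful bid: €114 → clearing price.

G, F, K; each pays €114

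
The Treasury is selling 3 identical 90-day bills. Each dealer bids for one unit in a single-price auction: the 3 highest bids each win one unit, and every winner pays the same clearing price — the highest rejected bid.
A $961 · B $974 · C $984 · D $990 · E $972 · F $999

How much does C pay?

Ordering the bids: 999 (F), 990 (D), 984 (C), 974 (B), 972 (E), …
Top 3: F, D, C.
Clearing price = highest rejected bid = $974.
C wins → pays $974.

C pays $974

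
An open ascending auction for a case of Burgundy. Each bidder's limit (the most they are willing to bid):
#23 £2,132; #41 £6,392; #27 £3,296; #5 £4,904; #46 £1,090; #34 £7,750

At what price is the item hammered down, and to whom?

Rule: the price rises until one bidder remains; the winner pays the price at which the last rival dropped out.
Limits in order: 7,750 (#34) > 6,392 (#41) > 4,904 (#5) > 3,296 (#27) > 2,132 (#23) > 1,090 (#46)
Bidding ends when #41 exits at £6,392; #34 takes it.

#34 wins at £6,392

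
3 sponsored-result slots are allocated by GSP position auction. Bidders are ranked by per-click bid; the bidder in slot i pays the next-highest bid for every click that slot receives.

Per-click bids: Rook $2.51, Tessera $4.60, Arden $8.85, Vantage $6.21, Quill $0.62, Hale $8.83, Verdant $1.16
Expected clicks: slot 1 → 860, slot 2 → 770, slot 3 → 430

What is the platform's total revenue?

Total revenue: $14353.50

Sorting advertisers: $8.85 (Arden) > $8.83 (Hale) > $6.21 (Vantage) > $4.60 (Tessera) > …
Slot 1: Arden pays $8.83 × 860 = $7593.80
Slot 2: Hale pays $6.21 × 770 = $4781.70
Slot 3: Vantage pays $4.60 × 430 = $1978.00
Total = $14353.50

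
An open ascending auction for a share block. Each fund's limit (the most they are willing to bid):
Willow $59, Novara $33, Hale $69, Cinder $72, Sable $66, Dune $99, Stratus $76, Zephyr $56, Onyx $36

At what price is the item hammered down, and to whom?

Dune wins at $76

Limits ranked: 99 (Dune) > 76 (Stratus) > 72 (Cinder) > 69 (Hale) > 66 (Sable) > 59 (Willow) > …
Once the price passes $76, only Dune is left; the hammer falls at Stratus's limit of $76.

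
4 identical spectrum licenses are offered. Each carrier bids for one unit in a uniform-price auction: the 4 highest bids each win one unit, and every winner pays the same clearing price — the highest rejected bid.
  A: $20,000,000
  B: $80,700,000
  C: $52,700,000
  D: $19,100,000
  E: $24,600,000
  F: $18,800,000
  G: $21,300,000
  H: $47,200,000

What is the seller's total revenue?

Total revenue: $85,200,000

Sorting: 80,700,000 (B), 52,700,000 (C), 47,200,000 (H), 24,600,000 (E), 21,300,000 (G), 20,000,000 (A), …
Top 4: B, C, H, E.
First losing bid is G's $21,300,000, which sets the uniform price.
Total revenue = 4 × $21,300,000 = $85,200,000.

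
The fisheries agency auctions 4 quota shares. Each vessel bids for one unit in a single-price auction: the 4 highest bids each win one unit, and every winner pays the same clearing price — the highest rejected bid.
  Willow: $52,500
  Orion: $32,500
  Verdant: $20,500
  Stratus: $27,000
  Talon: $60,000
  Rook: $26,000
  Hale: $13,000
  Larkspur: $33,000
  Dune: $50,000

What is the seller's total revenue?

Sorting: 60,000 (Talon), 52,500 (Willow), 50,000 (Dune), 33,000 (Larkspur), 32,500 (Orion), 27,000 (Stratus), …
Top 4: Talon, Willow, Dune, Larkspur.
Highest unsuccessful bid: $32,500 → clearing price.
Total revenue = 4 × $32,500 = $130,000.

Total revenue: $130,000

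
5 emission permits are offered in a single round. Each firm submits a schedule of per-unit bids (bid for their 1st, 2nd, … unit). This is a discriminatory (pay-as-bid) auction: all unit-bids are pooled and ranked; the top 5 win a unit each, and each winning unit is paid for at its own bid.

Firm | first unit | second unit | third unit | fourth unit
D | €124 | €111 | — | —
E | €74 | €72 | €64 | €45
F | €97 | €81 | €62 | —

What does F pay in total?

All unit-bids, highest first — top 5: 124 (D-1), 111 (D-2), 97 (F-1), 81 (F-2), 74 (E-1)
Next rejected bid: €72 (not a price — pay-as-bid).
F's winning unit-bids: 97 + 81 = €178.

F pays €178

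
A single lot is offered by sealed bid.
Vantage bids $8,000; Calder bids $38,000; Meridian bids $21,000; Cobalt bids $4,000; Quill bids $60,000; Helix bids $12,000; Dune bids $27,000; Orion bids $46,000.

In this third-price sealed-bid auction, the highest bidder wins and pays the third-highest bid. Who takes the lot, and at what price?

Quill pays $38,000

Sorting bids: 60,000 (Quill) > 46,000 (Orion) > 38,000 (Calder) > 27,000 (Dune) > 21,000 (Meridian) > 12,000 (Helix) > …
Quill wins; payment is bid #3 in the ranking = $38,000.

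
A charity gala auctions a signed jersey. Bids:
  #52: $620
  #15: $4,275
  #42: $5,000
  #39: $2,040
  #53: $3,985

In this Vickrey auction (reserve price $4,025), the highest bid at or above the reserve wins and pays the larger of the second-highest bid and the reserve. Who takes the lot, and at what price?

Sorting bids: 5,000 (#42) > 4,275 (#15) > 3,985 (#53) > 2,040 (#39) > 620 (#52)
Highest eligible bid: #42 at $5,000.
max(second-highest $4,275, reserve $4,025) = $4,275; the reserve does not bind.

#42 pays $4,275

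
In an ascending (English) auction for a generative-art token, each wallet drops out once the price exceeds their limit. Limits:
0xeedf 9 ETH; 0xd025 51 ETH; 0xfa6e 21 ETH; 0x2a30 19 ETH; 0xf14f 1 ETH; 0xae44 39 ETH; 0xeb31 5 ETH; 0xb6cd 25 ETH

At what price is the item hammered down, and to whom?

Limits in order: 51 (0xd025) > 39 (0xae44) > 25 (0xb6cd) > 21 (0xfa6e) > 19 (0x2a30) > 9 (0xeedf) > …
Bidding ends when 0xae44 exits at 39 ETH; 0xd025 takes it.

0xd025 wins at 39 ETH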